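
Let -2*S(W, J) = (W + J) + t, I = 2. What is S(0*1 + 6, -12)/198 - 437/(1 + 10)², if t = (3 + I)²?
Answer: -15941/4356 ≈ -3.6595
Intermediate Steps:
t = 25 (t = (3 + 2)² = 5² = 25)
S(W, J) = -25/2 - J/2 - W/2 (S(W, J) = -((W + J) + 25)/2 = -((J + W) + 25)/2 = -(25 + J + W)/2 = -25/2 - J/2 - W/2)
S(0*1 + 6, -12)/198 - 437/(1 + 10)² = (-25/2 - ½*(-12) - (0*1 + 6)/2)/198 - 437/(1 + 10)² = (-25/2 + 6 - (0 + 6)/2)*(1/198) - 437/(11²) = (-25/2 + 6 - ½*6)*(1/198) - 437/121 = (-25/2 + 6 - 3)*(1/198) - 437*1/121 = -19/2*1/198 - 437/121 = -19/396 - 437/121 = -15941/4356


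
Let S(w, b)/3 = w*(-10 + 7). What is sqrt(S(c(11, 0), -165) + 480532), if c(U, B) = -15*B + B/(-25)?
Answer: 2*sqrt(120133) ≈ 693.20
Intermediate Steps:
c(U, B) = -376*B/25 (c(U, B) = -15*B + B*(-1/25) = -15*B - B/25 = -376*B/25)
S(w, b) = -9*w (S(w, b) = 3*(w*(-10 + 7)) = 3*(w*(-3)) = 3*(-3*w) = -9*w)
sqrt(S(c(11, 0), -165) + 480532) = sqrt(-(-3384)*0/25 + 480532) = sqrt(-9*0 + 480532) = sqrt(0 + 480532) = sqrt(480532) = 2*sqrt(120133)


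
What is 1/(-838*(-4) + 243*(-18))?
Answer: -1/1022 ≈ -0.00097847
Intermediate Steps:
1/(-838*(-4) + 243*(-18)) = 1/(3352 - 4374) = 1/(-1022) = -1/1022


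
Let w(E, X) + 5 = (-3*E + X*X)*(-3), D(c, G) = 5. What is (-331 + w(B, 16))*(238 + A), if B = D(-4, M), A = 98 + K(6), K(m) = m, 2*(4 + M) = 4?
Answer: -362178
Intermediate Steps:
M = -2 (M = -4 + (½)*4 = -4 + 2 = -2)
A = 104 (A = 98 + 6 = 104)
B = 5
w(E, X) = -5 - 3*X² + 9*E (w(E, X) = -5 + (-3*E + X*X)*(-3) = -5 + (-3*E + X²)*(-3) = -5 + (X² - 3*E)*(-3) = -5 + (-3*X² + 9*E) = -5 - 3*X² + 9*E)
(-331 + w(B, 16))*(238 + A) = (-331 + (-5 - 3*16² + 9*5))*(238 + 104) = (-331 + (-5 - 3*256 + 45))*342 = (-331 + (-5 - 768 + 45))*342 = (-331 - 728)*342 = -1059*342 = -362178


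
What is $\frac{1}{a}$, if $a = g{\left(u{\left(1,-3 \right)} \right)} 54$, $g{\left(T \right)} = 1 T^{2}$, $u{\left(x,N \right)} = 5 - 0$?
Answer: $\frac{1}{1350} \approx 0.00074074$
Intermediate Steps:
$u{\left(x,N \right)} = 5$ ($u{\left(x,N \right)} = 5 + 0 = 5$)
$g{\left(T \right)} = T^{2}$
$a = 1350$ ($a = 5^{2} \cdot 54 = 25 \cdot 54 = 1350$)
$\frac{1}{a} = \frac{1}{1350}$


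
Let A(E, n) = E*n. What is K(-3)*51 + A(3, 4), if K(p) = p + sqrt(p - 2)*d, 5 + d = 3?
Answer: -141 - 102*I*sqrt(5) ≈ -141.0 - 228.08*I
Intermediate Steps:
d = -2 (d = -5 + 3 = -2)
K(p) = p - 2*sqrt(-2 + p) (K(p) = p + sqrt(p - 2)*(-2) = p + sqrt(-2 + p)*(-2) = p - 2*sqrt(-2 + p))
K(-3)*51 + A(3, 4) = (-3 - 2*sqrt(-2 - 3))*51 + 3*4 = (-3 - 2*I*sqrt(5))*51 + 12 = (-153 - 102*I*sqrt(5)) + 12 = -141 - 102*I*sqrt(5)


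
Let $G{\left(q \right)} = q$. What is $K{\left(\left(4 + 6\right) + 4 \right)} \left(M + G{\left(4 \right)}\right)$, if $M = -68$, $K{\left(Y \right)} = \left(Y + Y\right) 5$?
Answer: $-8960$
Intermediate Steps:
$K{\left(Y \right)} = 10 Y$ ($K{\left(Y \right)} = 2 Y 5 = 10 Y$)
$K{\left(\left(4 + 6\right) + 4 \right)} \left(M + G{\left(4 \right)}\right) = 10 \left(\left(4 + 6\right) + 4\right) \left(-68 + 4\right) = 10 \left(10 + 4\right) \left(-64\right) = 10 \cdot 14 \left(-64\right) = 140 \left(-64\right) = -8960$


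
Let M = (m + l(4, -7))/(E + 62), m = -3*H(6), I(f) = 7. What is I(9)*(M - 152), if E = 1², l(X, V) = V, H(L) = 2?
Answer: -9589/9 ≈ -1065.4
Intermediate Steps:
m = -6 (m = -3*2 = -6)
E = 1
M = -13/63 (M = (-6 - 7)/(1 + 62) = -13/63 ≈ -0.20635)
I(9)*(M - 152) = 7*(-13/63 - 152) = 7*(-9589/63) = -9589/9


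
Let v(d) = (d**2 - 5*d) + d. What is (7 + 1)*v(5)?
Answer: 40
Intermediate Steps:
v(d) = d**2 - 4*d
(7 + 1)*v(5) = (7 + 1)*(5*(-4 + 5)) = 8*(5*1) = 8*5 = 40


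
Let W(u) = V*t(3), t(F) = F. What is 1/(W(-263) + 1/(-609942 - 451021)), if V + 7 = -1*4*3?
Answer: -1060963/60474892 ≈ -0.017544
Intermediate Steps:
V = -19 (V = -7 - 1*4*3 = -7 - 4*3 = -7 - 12 = -19)
W(u) = -57 (W(u) = -19*3 = -57)
1/(W(-263) + 1/(-609942 - 451021)) = 1/(-57 + 1/(-609942 - 451021)) = 1/(-57 + 1/(-1060963)) = 1/(-57 - 1/1060963) = 1/(-60474892/1060963) = -1060963/60474892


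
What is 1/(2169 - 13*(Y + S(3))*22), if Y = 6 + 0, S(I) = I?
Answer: -1/405 ≈ -0.0024691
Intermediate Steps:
Y = 6
1/(2169 - 13*(Y + S(3))*22) = 1/(2169 - 13*(6 + 3)*22) = 1/(2169 - 13*9*22) = 1/(2169 - 117*22) = 1/(2169 - 2574) = 1/(-405) = -1/405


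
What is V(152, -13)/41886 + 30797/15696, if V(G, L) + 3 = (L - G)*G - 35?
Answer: 16587241/12174864 ≈ 1.3624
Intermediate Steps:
V(G, L) = -38 + G*(L - G) (V(G, L) = -3 + ((L - G)*G - 35) = -3 + (G*(L - G) - 35) = -3 + (-35 + G*(L - G)) = -38 + G*(L - G))
V(152, -13)/41886 + 30797/15696 = (-38 - 1*152² + 152*(-13))/41886 + 30797/15696 = (-38 - 1*23104 - 1976)*(1/41886) + 30797*(1/15696) = (-38 - 23104 - 1976)*(1/41886) + 30797/15696 = -25118*1/41886 + 30797/15696 = -12559/20943 + 30797/15696 = 16587241/12174864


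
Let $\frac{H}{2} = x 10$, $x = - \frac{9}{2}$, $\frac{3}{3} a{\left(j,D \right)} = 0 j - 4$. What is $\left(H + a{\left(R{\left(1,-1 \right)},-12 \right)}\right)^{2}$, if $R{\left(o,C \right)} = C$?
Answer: $8836$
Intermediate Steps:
$a{\left(j,D \right)} = -4$ ($a{\left(j,D \right)} = 0 j - 4 = 0 - 4 = -4$)
$x = - \frac{9}{2}$ ($x = \left(-9\right) \frac{1}{2} = - \frac{9}{2} \approx -4.5$)
$H = -90$ ($H = 2 \left(\left(- \frac{9}{2}\right) 10\right) = 2 \left(-45\right) = -90$)
$\left(H + a{\left(R{\left(1,-1 \right)},-12 \right)}\right)^{2} = \left(-90 - 4\right)^{2} = \left(-94\right)^{2} = 8836$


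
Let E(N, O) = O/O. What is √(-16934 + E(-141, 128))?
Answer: I*√16933 ≈ 130.13*I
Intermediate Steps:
E(N, O) = 1
√(-16934 + E(-141, 128)) = √(-16934 + 1) = √(-16933) = I*√16933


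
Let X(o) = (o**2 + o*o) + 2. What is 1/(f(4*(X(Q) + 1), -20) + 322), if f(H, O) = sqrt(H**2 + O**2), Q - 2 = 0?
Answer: 161/50674 - sqrt(146)/25337 ≈ 0.0027003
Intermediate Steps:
Q = 2 (Q = 2 + 0 = 2)
X(o) = 2 + 2*o**2 (X(o) = (o**2 + o**2) + 2 = 2*o**2 + 2 = 2 + 2*o**2)
1/(f(4*(X(Q) + 1), -20) + 322) = 1/(sqrt((4*((2 + 2*2**2) + 1))**2 + (-20)**2) + 322) = 1/(sqrt((4*((2 + 2*4) + 1))**2 + 400) + 322) = 1/(sqrt((4*((2 + 8) + 1))**2 + 400) + 322) = 1/(sqrt((4*(10 + 1))**2 + 400) + 322) = 1/(sqrt((4*11)**2 + 400) + 322) = 1/(sqrt(44**2 + 400) + 322) = 1/(sqrt(1936 + 400) + 322) = 1/(sqrt(2336) + 322) = 1/(4*sqrt(146) + 322) = 1/(322 + 4*sqrt(146))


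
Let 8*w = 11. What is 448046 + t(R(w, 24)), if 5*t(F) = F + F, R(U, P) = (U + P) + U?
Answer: 4480567/10 ≈ 4.4806e+5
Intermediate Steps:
w = 11/8 (w = (⅛)*11 = 11/8 ≈ 1.3750)
R(U, P) = P + 2*U (R(U, P) = (P + U) + U = P + 2*U)
t(F) = 2*F/5 (t(F) = (F + F)/5 = (2*F)/5 = 2*F/5)
448046 + t(R(w, 24)) = 448046 + 2*(24 + 2*(11/8))/5 = 448046 + 2*(24 + 11/4)/5 = 448046 + (⅖)*(107/4) = 448046 + 107/10 = 4480567/10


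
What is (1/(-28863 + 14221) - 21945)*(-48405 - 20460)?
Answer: 22127611655715/14642 ≈ 1.5112e+9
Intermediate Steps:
(1/(-28863 + 14221) - 21945)*(-48405 - 20460) = (1/(-14642) - 21945)*(-68865) = (-1/14642 - 21945)*(-68865) = -321318691/14642*(-68865) = 22127611655715/14642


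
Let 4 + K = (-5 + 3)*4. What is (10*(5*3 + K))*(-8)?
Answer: -240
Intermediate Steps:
K = -12 (K = -4 + (-5 + 3)*4 = -4 - 2*4 = -4 - 8 = -12)
(10*(5*3 + K))*(-8) = (10*(5*3 - 12))*(-8) = (10*(15 - 12))*(-8) = (10*3)*(-8) = 30*(-8) = -240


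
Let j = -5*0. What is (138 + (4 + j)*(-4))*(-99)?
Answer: -12078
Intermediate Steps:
j = 0
(138 + (4 + j)*(-4))*(-99) = (138 + (4 + 0)*(-4))*(-99) = (138 + 4*(-4))*(-99) = (138 - 16)*(-99) = 122*(-99) = -12078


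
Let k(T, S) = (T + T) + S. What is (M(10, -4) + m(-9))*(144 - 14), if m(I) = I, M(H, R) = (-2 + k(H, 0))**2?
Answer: 40950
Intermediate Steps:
k(T, S) = S + 2*T (k(T, S) = 2*T + S = S + 2*T)
M(H, R) = (-2 + 2*H)**2 (M(H, R) = (-2 + (0 + 2*H))**2 = (-2 + 2*H)**2)
(M(10, -4) + m(-9))*(144 - 14) = (4*(-1 + 10)**2 - 9)*(144 - 14) = (4*9**2 - 9)*130 = (4*81 - 9)*130 = (324 - 9)*130 = 315*130 = 40950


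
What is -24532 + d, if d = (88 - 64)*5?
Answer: -24412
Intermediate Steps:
d = 120 (d = 24*5 = 120)
-24532 + d = -24532 + 120 = -24412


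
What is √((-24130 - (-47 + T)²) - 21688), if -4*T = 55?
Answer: I*√792137/4 ≈ 222.51*I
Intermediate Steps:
T = -55/4 (T = -¼*55 = -55/4 ≈ -13.750)
√((-24130 - (-47 + T)²) - 21688) = √((-24130 - (-47 - 55/4)²) - 21688) = √((-24130 - (-243/4)²) - 21688) = √((-24130 - 1*59049/16) - 21688) = √((-24130 - 59049/16) - 21688) = √(-445129/16 - 21688) = √(-792137/16) = I*√792137/4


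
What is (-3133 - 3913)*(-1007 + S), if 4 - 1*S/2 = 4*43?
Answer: 9462778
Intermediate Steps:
S = -336 (S = 8 - 8*43 = 8 - 2*172 = 8 - 344 = -336)
(-3133 - 3913)*(-1007 + S) = (-3133 - 3913)*(-1007 - 336) = -7046*(-1343) = 9462778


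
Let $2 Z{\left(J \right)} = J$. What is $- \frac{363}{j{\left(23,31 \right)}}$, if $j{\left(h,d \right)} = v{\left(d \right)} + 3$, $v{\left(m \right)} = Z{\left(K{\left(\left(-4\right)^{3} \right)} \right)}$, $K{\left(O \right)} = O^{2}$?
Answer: $- \frac{363}{2051} \approx -0.17699$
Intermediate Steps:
$Z{\left(J \right)} = \frac{J}{2}$
$v{\left(m \right)} = 2048$ ($v{\left(m \right)} = \frac{\left(\left(-4\right)^{3}\right)^{2}}{2} = \frac{\left(-64\right)^{2}}{2} = \frac{1}{2} \cdot 4096 = 2048$)
$j{\left(h,d \right)} = 2051$ ($j{\left(h,d \right)} = 2048 + 3 = 2051$)
$- \frac{363}{j{\left(23,31 \right)}} = - \frac{363}{2051}$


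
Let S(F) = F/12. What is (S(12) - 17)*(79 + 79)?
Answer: -2528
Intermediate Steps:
S(F) = F/12 (S(F) = F*(1/12) = F/12)
(S(12) - 17)*(79 + 79) = ((1/12)*12 - 17)*(79 + 79) = (1 - 17)*158 = -16*158 = -2528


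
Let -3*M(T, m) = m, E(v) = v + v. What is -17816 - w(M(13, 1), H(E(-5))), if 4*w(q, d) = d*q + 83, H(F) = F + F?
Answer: -214061/12 ≈ -17838.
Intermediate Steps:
E(v) = 2*v
M(T, m) = -m/3
H(F) = 2*F
w(q, d) = 83/4 + d*q/4 (w(q, d) = (d*q + 83)/4 = (83 + d*q)/4 = 83/4 + d*q/4)
-17816 - w(M(13, 1), H(E(-5))) = -17816 - (83/4 + (2*(2*(-5)))*(-⅓*1)/4) = -17816 - (83/4 + (¼)*(2*(-10))*(-⅓)) = -17816 - (83/4 + (¼)*(-20)*(-⅓)) = -17816 - (83/4 + 5/3) = -17816 - 1*269/12 = -17816 - 269/12 = -214061/12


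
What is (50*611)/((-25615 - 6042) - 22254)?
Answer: -2350/4147 ≈ -0.56667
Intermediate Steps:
(50*611)/((-25615 - 6042) - 22254) = 30550/(-31657 - 22254) = 30550/(-53911) = 30550*(-1/53911) = -2350/4147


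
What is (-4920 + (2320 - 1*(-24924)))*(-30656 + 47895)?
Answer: 384843436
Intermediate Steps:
(-4920 + (2320 - 1*(-24924)))*(-30656 + 47895) = (-4920 + (2320 + 24924))*17239 = (-4920 + 27244)*17239 = 22324*17239 = 384843436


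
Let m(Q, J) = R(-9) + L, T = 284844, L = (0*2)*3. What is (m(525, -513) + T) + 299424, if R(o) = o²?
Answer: 584349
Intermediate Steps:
L = 0 (L = 0*3 = 0)
m(Q, J) = 81 (m(Q, J) = (-9)² + 0 = 81 + 0 = 81)
(m(525, -513) + T) + 299424 = (81 + 284844) + 299424 = 284925 + 299424 = 584349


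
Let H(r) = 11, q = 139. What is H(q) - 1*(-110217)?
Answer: 110228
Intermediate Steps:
H(q) - 1*(-110217) = 11 - 1*(-110217) = 11 + 110217 = 110228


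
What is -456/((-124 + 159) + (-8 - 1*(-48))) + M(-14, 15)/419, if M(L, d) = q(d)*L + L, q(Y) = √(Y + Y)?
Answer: -64038/10475 - 14*√30/419 ≈ -6.2964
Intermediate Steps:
q(Y) = √2*√Y (q(Y) = √(2*Y) = √2*√Y)
M(L, d) = L + L*√2*√d (M(L, d) = (√2*√d)*L + L = L*√2*√d + L = L + L*√2*√d)
-456/((-124 + 159) + (-8 - 1*(-48))) + M(-14, 15)/419 = -456/((-124 + 159) + (-8 - 1*(-48))) - 14*(1 + √2*√15)/419 = -456/(35 + (-8 + 48)) - 14*(1 + √30)*(1/419) = -456/(35 + 40) + (-14 - 14*√30)*(1/419) = -456/75 + (-14/419 - 14*√30/419) = -456*1/75 + (-14/419 - 14*√30/419) = -152/25 + (-14/419 - 14*√30/419) = -64038/10475 - 14*√30/419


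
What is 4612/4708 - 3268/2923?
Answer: -476217/3440371 ≈ -0.13842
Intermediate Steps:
4612/4708 - 3268/2923 = 4612*(1/4708) - 3268*1/2923 = 1153/1177 - 3268/2923 = -476217/3440371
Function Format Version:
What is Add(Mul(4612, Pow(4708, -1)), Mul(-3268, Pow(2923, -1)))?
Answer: Rational(-476217, 3440371) ≈ -0.13842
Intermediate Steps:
Add(Mul(4612, Pow(4708, -1)), Mul(-3268, Pow(2923, -1))) = Add(Mul(4612, Rational(1, 4708)), Mul(-3268, Rational(1, 2923))) = Add(Rational(1153, 1177), Rational(-3268, 2923)) = Rational(-476217, 3440371)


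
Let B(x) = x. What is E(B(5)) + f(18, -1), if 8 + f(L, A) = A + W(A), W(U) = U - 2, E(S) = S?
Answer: -7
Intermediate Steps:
W(U) = -2 + U
f(L, A) = -10 + 2*A (f(L, A) = -8 + (A + (-2 + A)) = -8 + (-2 + 2*A) = -10 + 2*A)
E(B(5)) + f(18, -1) = 5 + (-10 + 2*(-1)) = 5 + (-10 - 2) = 5 - 12 = -7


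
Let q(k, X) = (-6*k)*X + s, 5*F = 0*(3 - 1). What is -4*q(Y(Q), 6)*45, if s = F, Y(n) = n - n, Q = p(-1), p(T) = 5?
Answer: 0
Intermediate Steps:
Q = 5
Y(n) = 0
F = 0 (F = (0*(3 - 1))/5 = (0*2)/5 = (1/5)*0 = 0)
s = 0
q(k, X) = -6*X*k (q(k, X) = (-6*k)*X + 0 = -6*X*k + 0 = -6*X*k)
-4*q(Y(Q), 6)*45 = -(-24)*6*0*45 = -4*0*45 = 0*45 = 0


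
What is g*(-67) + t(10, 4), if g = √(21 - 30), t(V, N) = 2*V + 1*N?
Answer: 24 - 201*I ≈ 24.0 - 201.0*I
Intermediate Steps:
t(V, N) = N + 2*V (t(V, N) = 2*V + N = N + 2*V)
g = 3*I (g = √(-9) = 3*I ≈ 3.0*I)
g*(-67) + t(10, 4) = (3*I)*(-67) + (4 + 2*10) = -201*I + (4 + 20) = -201*I + 24 = 24 - 201*I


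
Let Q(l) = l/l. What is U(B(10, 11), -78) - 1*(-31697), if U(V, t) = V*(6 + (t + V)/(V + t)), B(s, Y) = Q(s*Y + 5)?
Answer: 31704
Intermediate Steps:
Q(l) = 1
B(s, Y) = 1
U(V, t) = 7*V (U(V, t) = V*(6 + (V + t)/(V + t)) = V*(6 + 1) = V*7 = 7*V)
U(B(10, 11), -78) - 1*(-31697) = 7*1 - 1*(-31697) = 7 + 31697 = 31704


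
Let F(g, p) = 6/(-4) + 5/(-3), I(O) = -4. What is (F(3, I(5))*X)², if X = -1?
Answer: 361/36 ≈ 10.028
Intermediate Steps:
F(g, p) = -19/6 (F(g, p) = 6*(-¼) + 5*(-⅓) = -3/2 - 5/3 = -19/6)
(F(3, I(5))*X)² = (-19/6*(-1))² = (19/6)² = 361/36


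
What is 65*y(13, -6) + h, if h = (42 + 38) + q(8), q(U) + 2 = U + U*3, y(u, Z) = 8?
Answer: 630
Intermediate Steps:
q(U) = -2 + 4*U (q(U) = -2 + (U + U*3) = -2 + (U + 3*U) = -2 + 4*U)
h = 110 (h = (42 + 38) + (-2 + 4*8) = 80 + (-2 + 32) = 80 + 30 = 110)
65*y(13, -6) + h = 65*8 + 110 = 520 + 110 = 630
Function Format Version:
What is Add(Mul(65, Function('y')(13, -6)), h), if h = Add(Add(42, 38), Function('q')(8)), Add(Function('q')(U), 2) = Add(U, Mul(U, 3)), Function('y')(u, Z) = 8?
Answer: 630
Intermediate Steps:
Function('q')(U) = Add(-2, Mul(4, U)) (Function('q')(U) = Add(-2, Add(U, Mul(U, 3))) = Add(-2, Add(U, Mul(3, U))) = Add(-2, Mul(4, U)))
h = 110 (h = Add(Add(42, 38), Add(-2, Mul(4, 8))) = Add(80, Add(-2, 32)) = Add(80, 30) = 110)
Add(Mul(65, Function('y')(13, -6)), h) = Add(Mul(65, 8), 110) = Add(520, 110) = 630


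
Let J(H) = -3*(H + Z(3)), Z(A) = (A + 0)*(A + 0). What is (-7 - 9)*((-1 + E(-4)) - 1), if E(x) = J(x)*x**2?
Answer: 3872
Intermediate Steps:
Z(A) = A**2 (Z(A) = A*A = A**2)
J(H) = -27 - 3*H (J(H) = -3*(H + 3**2) = -3*(H + 9) = -3*(9 + H) = -27 - 3*H)
E(x) = x**2*(-27 - 3*x) (E(x) = (-27 - 3*x)*x**2 = x**2*(-27 - 3*x))
(-7 - 9)*((-1 + E(-4)) - 1) = (-7 - 9)*((-1 + 3*(-4)**2*(-9 - 1*(-4))) - 1) = -16*((-1 + 3*16*(-9 + 4)) - 1) = -16*((-1 + 3*16*(-5)) - 1) = -16*((-1 - 240) - 1) = -16*(-241 - 1) = -16*(-242) = 3872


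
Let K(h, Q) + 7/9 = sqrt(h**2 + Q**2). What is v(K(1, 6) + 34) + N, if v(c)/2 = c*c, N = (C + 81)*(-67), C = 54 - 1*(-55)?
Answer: -846334/81 + 1196*sqrt(37)/9 ≈ -9640.2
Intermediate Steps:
C = 109 (C = 54 + 55 = 109)
K(h, Q) = -7/9 + sqrt(Q**2 + h**2) (K(h, Q) = -7/9 + sqrt(h**2 + Q**2) = -7/9 + sqrt(Q**2 + h**2))
N = -12730 (N = (109 + 81)*(-67) = 190*(-67) = -12730)
v(c) = 2*c**2 (v(c) = 2*(c*c) = 2*c**2)
v(K(1, 6) + 34) + N = 2*((-7/9 + sqrt(6**2 + 1**2)) + 34)**2 - 12730 = 2*((-7/9 + sqrt(36 + 1)) + 34)**2 - 12730 = 2*((-7/9 + sqrt(37)) + 34)**2 - 12730 = 2*(299/9 + sqrt(37))**2 - 12730 = -12730 + 2*(299/9 + sqrt(37))**2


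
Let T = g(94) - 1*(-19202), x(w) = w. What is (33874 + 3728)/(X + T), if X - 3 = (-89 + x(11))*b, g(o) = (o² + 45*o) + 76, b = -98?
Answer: 37602/39991 ≈ 0.94026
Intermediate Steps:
g(o) = 76 + o² + 45*o
X = 7647 (X = 3 + (-89 + 11)*(-98) = 3 - 78*(-98) = 3 + 7644 = 7647)
T = 32344 (T = (76 + 94² + 45*94) - 1*(-19202) = (76 + 8836 + 4230) + 19202 = 13142 + 19202 = 32344)
(33874 + 3728)/(X + T) = (33874 + 3728)/(7647 + 32344) = 37602/39991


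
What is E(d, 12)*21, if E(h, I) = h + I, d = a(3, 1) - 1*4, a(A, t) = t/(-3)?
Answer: 161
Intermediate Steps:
a(A, t) = -t/3 (a(A, t) = t*(-1/3) = -t/3)
d = -13/3 (d = -1/3*1 - 1*4 = -1/3 - 4 = -13/3 ≈ -4.3333)
E(h, I) = I + h
E(d, 12)*21 = (12 - 13/3)*21 = (23/3)*21 = 161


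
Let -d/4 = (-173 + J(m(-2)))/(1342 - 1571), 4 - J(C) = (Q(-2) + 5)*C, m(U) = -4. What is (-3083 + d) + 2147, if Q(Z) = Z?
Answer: -214972/229 ≈ -938.74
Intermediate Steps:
J(C) = 4 - 3*C (J(C) = 4 - (-2 + 5)*C = 4 - 3*C)
d = -628/229 (d = -4*(-173 + (4 - 3*(-4)))/(1342 - 1571) = -4*(-173 + (4 + 12))/(-229) = -4*(-173 + 16)*(-1)/229 = -(-628)*(-1)/229 = -4*157/229 = -628/229 ≈ -2.7424)
(-3083 + d) + 2147 = (-3083 - 628/229) + 2147 = -706635/229 + 2147 = -214972/229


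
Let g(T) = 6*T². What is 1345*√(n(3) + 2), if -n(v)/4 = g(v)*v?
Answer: 1345*I*√646 ≈ 34185.0*I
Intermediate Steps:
n(v) = -24*v³ (n(v) = -4*6*v²*v = -24*v³)
1345*√(n(3) + 2) = 1345*√(-24*3³ + 2) = 1345*√(-24*27 + 2) = 1345*√(-648 + 2) = 1345*√(-646) = 1345*(I*√646) = 1345*I*√646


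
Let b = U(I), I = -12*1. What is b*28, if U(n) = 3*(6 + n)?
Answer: -504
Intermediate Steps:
I = -12
U(n) = 18 + 3*n
b = -18 (b = 18 + 3*(-12) = 18 - 36 = -18)
b*28 = -18*28 = -504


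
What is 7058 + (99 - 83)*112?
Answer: 8850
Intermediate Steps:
7058 + (99 - 83)*112 = 7058 + 16*112 = 7058 + 1792 = 8850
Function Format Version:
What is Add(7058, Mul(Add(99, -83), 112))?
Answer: 8850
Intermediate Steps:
Add(7058, Mul(Add(99, -83), 112)) = Add(7058, Mul(16, 112)) = Add(7058, 1792) = 8850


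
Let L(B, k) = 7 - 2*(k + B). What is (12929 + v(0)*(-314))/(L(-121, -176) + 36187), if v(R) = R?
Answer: 12929/36788 ≈ 0.35145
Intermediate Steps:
L(B, k) = 7 - 2*B - 2*k (L(B, k) = 7 - 2*(B + k) = 7 + (-2*B - 2*k) = 7 - 2*B - 2*k)
(12929 + v(0)*(-314))/(L(-121, -176) + 36187) = (12929 + 0*(-314))/((7 - 2*(-121) - 2*(-176)) + 36187) = (12929 + 0)/((7 + 242 + 352) + 36187) = 12929/(601 + 36187) = 12929/36788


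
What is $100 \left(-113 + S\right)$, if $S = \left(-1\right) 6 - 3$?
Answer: $-12200$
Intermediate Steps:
$S = -9$ ($S = -6 - 3 = -9$)
$100 \left(-113 + S\right) = 100 \left(-113 - 9\right) = 100 \left(-122\right) = -12200$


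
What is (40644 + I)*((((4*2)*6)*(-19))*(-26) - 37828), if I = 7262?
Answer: -676241096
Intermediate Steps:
(40644 + I)*((((4*2)*6)*(-19))*(-26) - 37828) = (40644 + 7262)*((((4*2)*6)*(-19))*(-26) - 37828) = 47906*(((8*6)*(-19))*(-26) - 37828) = 47906*((48*(-19))*(-26) - 37828) = 47906*(-912*(-26) - 37828) = 47906*(23712 - 37828) = 47906*(-14116) = -676241096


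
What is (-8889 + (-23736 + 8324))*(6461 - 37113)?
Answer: 744874252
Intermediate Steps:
(-8889 + (-23736 + 8324))*(6461 - 37113) = (-8889 - 15412)*(-30652) = -24301*(-30652) = 744874252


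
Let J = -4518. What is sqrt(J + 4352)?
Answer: I*sqrt(166) ≈ 12.884*I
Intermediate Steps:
sqrt(J + 4352) = sqrt(-4518 + 4352) = sqrt(-166) = I*sqrt(166)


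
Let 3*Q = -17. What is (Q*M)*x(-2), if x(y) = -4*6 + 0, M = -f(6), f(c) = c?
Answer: -816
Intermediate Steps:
M = -6 (M = -1*6 = -6)
x(y) = -24 (x(y) = -24 + 0 = -24)
Q = -17/3 (Q = (⅓)*(-17) = -17/3 ≈ -5.6667)
(Q*M)*x(-2) = -17/3*(-6)*(-24) = 34*(-24) = -816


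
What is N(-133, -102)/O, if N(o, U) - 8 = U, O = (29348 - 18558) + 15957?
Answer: -94/26747 ≈ -0.0035144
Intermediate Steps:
O = 26747 (O = 10790 + 15957 = 26747)
N(o, U) = 8 + U
N(-133, -102)/O = (8 - 102)/26747 = -94*1/26747 = -94/26747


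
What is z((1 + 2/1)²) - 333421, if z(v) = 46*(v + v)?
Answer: -332593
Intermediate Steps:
z(v) = 92*v (z(v) = 46*(2*v) = 92*v)
z((1 + 2/1)²) - 333421 = 92*(1 + 2/1)² - 333421 = 92*(1 + 2*1)² - 333421 = 92*(1 + 2)² - 333421 = 92*3² - 333421 = 92*9 - 333421 = 828 - 333421 = -332593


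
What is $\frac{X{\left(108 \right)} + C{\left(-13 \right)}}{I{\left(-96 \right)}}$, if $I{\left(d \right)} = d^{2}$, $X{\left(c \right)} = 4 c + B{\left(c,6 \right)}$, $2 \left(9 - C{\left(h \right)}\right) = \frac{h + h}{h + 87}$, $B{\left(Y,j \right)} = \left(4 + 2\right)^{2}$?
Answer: $\frac{35311}{681984} \approx 0.051777$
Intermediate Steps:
$B{\left(Y,j \right)} = 36$ ($B{\left(Y,j \right)} = 6^{2} = 36$)
$C{\left(h \right)} = 9 - \frac{h}{87 + h}$ ($C{\left(h \right)} = 9 - \frac{\left(h + h\right) \frac{1}{h + 87}}{2} = 9 - \frac{2 h \frac{1}{87 + h}}{2} = 9 - \frac{h}{87 + h}$)
$X{\left(c \right)} = 36 + 4 c$ ($X{\left(c \right)} = 4 c + 36 = 36 + 4 c$)
$\frac{X{\left(108 \right)} + C{\left(-13 \right)}}{I{\left(-96 \right)}} = \frac{\left(36 + 4 \cdot 108\right) + \frac{783 + 8 \left(-13\right)}{87 - 13}}{\left(-96\right)^{2}} = \frac{\left(36 + 432\right) + \frac{783 - 104}{74}}{9216} = \left(468 + \frac{1}{74} \cdot 679\right) \frac{1}{9216} = \left(468 + \frac{679}{74}\right) \frac{1}{9216} = \frac{35311}{74} \cdot \frac{1}{9216} = \frac{35311}{681984}$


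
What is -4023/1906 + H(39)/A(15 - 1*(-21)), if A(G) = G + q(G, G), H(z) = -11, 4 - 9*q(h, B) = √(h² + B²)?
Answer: -30267153/12507172 - 891*√2/26248 ≈ -2.4680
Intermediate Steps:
q(h, B) = 4/9 - √(B² + h²)/9 (q(h, B) = 4/9 - √(h² + B²)/9 = 4/9 - √(B² + h²)/9)
A(G) = 4/9 + G - √2*√(G²)/9 (A(G) = G + (4/9 - √(G² + G²)/9) = G + (4/9 - √2*√(G²)/9) = 4/9 + G - √2*√(G²)/9)
-4023/1906 + H(39)/A(15 - 1*(-21)) = -4023/1906 - 11/(4/9 + (15 - 1*(-21)) - √2*√((15 - 1*(-21))²)/9) = -4023*1/1906 - 11/(4/9 + (15 + 21) - √2*√((15 + 21)²)/9) = -4023/1906 - 11/(4/9 + 36 - √2*√(36²)/9) = -4023/1906 - 11/(4/9 + 36 - √2*√1296/9) = -4023/1906 - 11/(4/9 + 36 - ⅑*√2*36) = -4023/1906 - 11/(4/9 + 36 - 4*√2) = -4023/1906 - 11/(328/9 - 4*√2)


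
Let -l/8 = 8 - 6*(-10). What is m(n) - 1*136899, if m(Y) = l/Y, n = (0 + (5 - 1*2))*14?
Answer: -2875151/21 ≈ -1.3691e+5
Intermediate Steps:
l = -544 (l = -8*(8 - 6*(-10)) = -8*(8 + 60) = -8*68 = -544)
n = 42 (n = (0 + (5 - 2))*14 = (0 + 3)*14 = 3*14 = 42)
m(Y) = -544/Y
m(n) - 1*136899 = -544/42 - 1*136899 = -544*1/42 - 136899 = -272/21 - 136899 = -2875151/21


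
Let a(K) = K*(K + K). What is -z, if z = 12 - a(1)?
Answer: -10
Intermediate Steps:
a(K) = 2*K² (a(K) = K*(2*K) = 2*K²)
z = 10 (z = 12 - 2*1² = 12 - 2 = 10)
-z = -1*10 = -10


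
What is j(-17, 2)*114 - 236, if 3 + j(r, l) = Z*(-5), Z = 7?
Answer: -4568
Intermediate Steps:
j(r, l) = -38 (j(r, l) = -3 + 7*(-5) = -3 - 35 = -38)
j(-17, 2)*114 - 236 = -38*114 - 236 = -4332 - 236 = -4568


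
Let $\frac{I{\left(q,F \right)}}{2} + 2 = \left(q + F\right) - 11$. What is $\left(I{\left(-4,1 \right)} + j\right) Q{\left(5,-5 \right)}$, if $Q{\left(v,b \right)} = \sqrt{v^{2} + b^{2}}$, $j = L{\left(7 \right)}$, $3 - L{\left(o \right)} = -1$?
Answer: $- 140 \sqrt{2} \approx -197.99$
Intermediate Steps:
$L{\left(o \right)} = 4$ ($L{\left(o \right)} = 3 - -1 = 3 + 1 = 4$)
$j = 4$
$I{\left(q,F \right)} = -26 + 2 F + 2 q$ ($I{\left(q,F \right)} = -4 + 2 \left(\left(q + F\right) - 11\right) = -4 + 2 \left(\left(F + q\right) - 11\right) = -4 + 2 \left(-11 + F + q\right) = -4 + \left(-22 + 2 F + 2 q\right) = -26 + 2 F + 2 q$)
$Q{\left(v,b \right)} = \sqrt{b^{2} + v^{2}}$
$\left(I{\left(-4,1 \right)} + j\right) Q{\left(5,-5 \right)} = \left(\left(-26 + 2 \cdot 1 + 2 \left(-4\right)\right) + 4\right) \sqrt{\left(-5\right)^{2} + 5^{2}} = \left(\left(-26 + 2 - 8\right) + 4\right) \sqrt{25 + 25} = \left(-32 + 4\right) \sqrt{50} = - 28 \cdot 5 \sqrt{2} = - 140 \sqrt{2}$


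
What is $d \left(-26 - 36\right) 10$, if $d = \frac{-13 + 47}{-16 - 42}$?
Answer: $\frac{10540}{29} \approx 363.45$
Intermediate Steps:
$d = - \frac{17}{29}$ ($d = \frac{34}{-58} = 34 \left(- \frac{1}{58}\right) = - \frac{17}{29} \approx -0.58621$)
$d \left(-26 - 36\right) 10 = - \frac{17 \left(-26 - 36\right)}{29} \cdot 10 = \left(- \frac{17}{29}\right) \left(-62\right) 10 = \frac{1054}{29} \cdot 10 = \frac{10540}{29}$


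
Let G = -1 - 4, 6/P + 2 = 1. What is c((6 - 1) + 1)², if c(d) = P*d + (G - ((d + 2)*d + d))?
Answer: 9025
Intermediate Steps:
P = -6 (P = 6/(-2 + 1) = 6/(-1) = 6*(-1) = -6)
G = -5
c(d) = -5 - 7*d - d*(2 + d) (c(d) = -6*d + (-5 - ((d + 2)*d + d)) = -6*d + (-5 - ((2 + d)*d + d)) = -6*d + (-5 - (d*(2 + d) + d)) = -6*d + (-5 - (d + d*(2 + d))) = -6*d + (-5 + (-d - d*(2 + d))) = -6*d + (-5 - d - d*(2 + d)) = -5 - 7*d - d*(2 + d))
c((6 - 1) + 1)² = (-5 - ((6 - 1) + 1)² - 9*((6 - 1) + 1))² = (-5 - (5 + 1)² - 9*(5 + 1))² = (-5 - 1*6² - 9*6)² = (-5 - 1*36 - 54)² = (-5 - 36 - 54)² = (-95)² = 9025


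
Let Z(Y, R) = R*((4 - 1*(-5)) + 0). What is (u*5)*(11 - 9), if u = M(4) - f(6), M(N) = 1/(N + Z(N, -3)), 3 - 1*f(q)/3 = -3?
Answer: -4150/23 ≈ -180.43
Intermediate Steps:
Z(Y, R) = 9*R (Z(Y, R) = R*((4 + 5) + 0) = R*(9 + 0) = R*9 = 9*R)
f(q) = 18 (f(q) = 9 - 3*(-3) = 9 + 9 = 18)
M(N) = 1/(-27 + N) (M(N) = 1/(N + 9*(-3)) = 1/(N - 27) = 1/(-27 + N))
u = -415/23 (u = 1/(-27 + 4) - 1*18 = 1/(-23) - 18 = -1/23 - 18 = -415/23 ≈ -18.043)
(u*5)*(11 - 9) = (-415/23*5)*(11 - 9) = -2075/23*2 = -4150/23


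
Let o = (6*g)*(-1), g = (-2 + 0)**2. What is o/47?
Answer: -24/47 ≈ -0.51064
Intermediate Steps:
g = 4 (g = (-2)**2 = 4)
o = -24 (o = (6*4)*(-1) = 24*(-1) = -24)
o/47 = -24/47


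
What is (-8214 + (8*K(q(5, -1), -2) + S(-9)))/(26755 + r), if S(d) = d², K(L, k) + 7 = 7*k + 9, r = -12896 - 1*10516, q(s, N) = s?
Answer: -8229/3343 ≈ -2.4616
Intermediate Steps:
r = -23412 (r = -12896 - 10516 = -23412)
K(L, k) = 2 + 7*k (K(L, k) = -7 + (7*k + 9) = -7 + (9 + 7*k) = 2 + 7*k)
(-8214 + (8*K(q(5, -1), -2) + S(-9)))/(26755 + r) = (-8214 + (8*(2 + 7*(-2)) + (-9)²))/(26755 - 23412) = (-8214 + (8*(2 - 14) + 81))/3343 = (-8214 + (8*(-12) + 81))*(1/3343) = (-8214 + (-96 + 81))*(1/3343) = (-8214 - 15)*(1/3343) = -8229*1/3343 = -8229/3343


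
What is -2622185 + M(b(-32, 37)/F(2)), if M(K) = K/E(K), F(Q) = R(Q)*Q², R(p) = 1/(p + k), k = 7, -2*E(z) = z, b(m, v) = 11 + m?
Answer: -2622187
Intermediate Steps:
E(z) = -z/2
R(p) = 1/(7 + p) (R(p) = 1/(p + 7) = 1/(7 + p))
F(Q) = Q²/(7 + Q)
M(K) = -2 (M(K) = K/((-K/2)) = K*(-2/K) = -2)
-2622185 + M(b(-32, 37)/F(2)) = -2622185 - 2 = -2622187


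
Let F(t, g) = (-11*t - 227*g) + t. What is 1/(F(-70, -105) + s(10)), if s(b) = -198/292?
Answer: 146/3582011 ≈ 4.0759e-5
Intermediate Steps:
s(b) = -99/146 (s(b) = -198*1/292 = -99/146)
F(t, g) = -227*g - 10*t (F(t, g) = (-227*g - 11*t) + t = -227*g - 10*t)
1/(F(-70, -105) + s(10)) = 1/((-227*(-105) - 10*(-70)) - 99/146) = 1/((23835 + 700) - 99/146) = 1/(24535 - 99/146) = 1/(3582011/146) = 146/3582011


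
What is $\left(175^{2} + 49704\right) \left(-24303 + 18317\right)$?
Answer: $-480849394$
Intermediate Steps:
$\left(175^{2} + 49704\right) \left(-24303 + 18317\right) = \left(30625 + 49704\right) \left(-5986\right) = 80329 \left(-5986\right) = -480849394$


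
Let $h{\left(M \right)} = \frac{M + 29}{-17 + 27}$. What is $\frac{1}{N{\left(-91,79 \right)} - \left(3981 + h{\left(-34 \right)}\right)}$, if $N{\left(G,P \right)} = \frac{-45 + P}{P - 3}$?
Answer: $- \frac{19}{75621} \approx -0.00025125$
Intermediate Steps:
$h{\left(M \right)} = \frac{29}{10} + \frac{M}{10}$ ($h{\left(M \right)} = \frac{29 + M}{10} = \left(29 + M\right) \frac{1}{10} = \frac{29}{10} + \frac{M}{10}$)
$N{\left(G,P \right)} = \frac{-45 + P}{-3 + P}$
$\frac{1}{N{\left(-91,79 \right)} - \left(3981 + h{\left(-34 \right)}\right)} = \frac{1}{\frac{-45 + 79}{-3 + 79} - \left(\frac{39839}{10} - \frac{17}{5}\right)} = \frac{1}{\frac{1}{76} \cdot 34 - \frac{7961}{2}} = \frac{1}{\frac{17}{38} + \left(-3981 + \frac{1}{2}\right)} = \frac{1}{\frac{17}{38} - \frac{7961}{2}} = \frac{1}{- \frac{75621}{19}} = - \frac{19}{75621}$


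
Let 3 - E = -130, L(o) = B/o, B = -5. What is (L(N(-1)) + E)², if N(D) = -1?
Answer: 19044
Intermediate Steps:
L(o) = -5/o
E = 133 (E = 3 - 1*(-130) = 3 + 130 = 133)
(L(N(-1)) + E)² = (-5/(-1) + 133)² = (-5*(-1) + 133)² = (5 + 133)² = 138² = 19044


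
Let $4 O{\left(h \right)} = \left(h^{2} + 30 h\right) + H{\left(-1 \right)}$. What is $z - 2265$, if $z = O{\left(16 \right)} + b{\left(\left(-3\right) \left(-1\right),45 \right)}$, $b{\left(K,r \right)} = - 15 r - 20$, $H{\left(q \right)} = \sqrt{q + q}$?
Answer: $-2776 + \frac{i \sqrt{2}}{4} \approx -2776.0 + 0.35355 i$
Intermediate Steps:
$H{\left(q \right)} = \sqrt{2} \sqrt{q}$ ($H{\left(q \right)} = \sqrt{2 q} = \sqrt{2} \sqrt{q}$)
$b{\left(K,r \right)} = -20 - 15 r$
$O{\left(h \right)} = \frac{h^{2}}{4} + \frac{15 h}{2} + \frac{i \sqrt{2}}{4}$ ($O{\left(h \right)} = \frac{\left(h^{2} + 30 h\right) + \sqrt{2} \sqrt{-1}}{4} = \frac{\left(h^{2} + 30 h\right) + \sqrt{2} i}{4} = \frac{\left(h^{2} + 30 h\right) + i \sqrt{2}}{4} = \frac{h^{2} + 30 h + i \sqrt{2}}{4} = \frac{h^{2}}{4} + \frac{15 h}{2} + \frac{i \sqrt{2}}{4}$)
$z = -511 + \frac{i \sqrt{2}}{4}$ ($z = \left(\frac{16^{2}}{4} + \frac{15}{2} \cdot 16 + \frac{i \sqrt{2}}{4}\right) - 695 = \left(\frac{1}{4} \cdot 256 + 120 + \frac{i \sqrt{2}}{4}\right) - 695 = \left(64 + 120 + \frac{i \sqrt{2}}{4}\right) - 695 = \left(184 + \frac{i \sqrt{2}}{4}\right) - 695 = -511 + \frac{i \sqrt{2}}{4} \approx -511.0 + 0.35355 i$)
$z - 2265 = \left(-511 + \frac{i \sqrt{2}}{4}\right) - 2265 = -2776 + \frac{i \sqrt{2}}{4}$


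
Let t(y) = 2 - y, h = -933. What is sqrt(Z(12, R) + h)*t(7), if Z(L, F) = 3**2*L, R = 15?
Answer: -25*I*sqrt(33) ≈ -143.61*I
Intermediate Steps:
Z(L, F) = 9*L
sqrt(Z(12, R) + h)*t(7) = sqrt(9*12 - 933)*(2 - 1*7) = sqrt(108 - 933)*(2 - 7) = sqrt(-825)*(-5) = (5*I*sqrt(33))*(-5) = -25*I*sqrt(33)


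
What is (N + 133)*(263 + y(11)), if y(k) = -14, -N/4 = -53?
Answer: 85905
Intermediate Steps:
N = 212 (N = -4*(-53) = 212)
(N + 133)*(263 + y(11)) = (212 + 133)*(263 - 14) = 345*249 = 85905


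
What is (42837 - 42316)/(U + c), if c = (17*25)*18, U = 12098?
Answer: 521/19748 ≈ 0.026382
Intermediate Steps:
c = 7650 (c = 425*18 = 7650)
(42837 - 42316)/(U + c) = (42837 - 42316)/(12098 + 7650) = 521/19748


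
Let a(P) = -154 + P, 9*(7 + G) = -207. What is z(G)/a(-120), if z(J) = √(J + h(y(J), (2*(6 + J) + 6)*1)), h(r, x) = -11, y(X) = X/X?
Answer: -I*√41/274 ≈ -0.023369*I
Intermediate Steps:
G = -30 (G = -7 + (⅑)*(-207) = -7 - 23 = -30)
y(X) = 1
z(J) = √(-11 + J) (z(J) = √(J - 11) = √(-11 + J))
z(G)/a(-120) = √(-11 - 30)/(-154 - 120) = √(-41)/(-274) = (I*√41)*(-1/274) = -I*√41/274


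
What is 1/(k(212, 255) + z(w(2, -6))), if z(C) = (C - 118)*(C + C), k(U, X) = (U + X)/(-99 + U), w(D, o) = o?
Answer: 113/168611 ≈ 0.00067018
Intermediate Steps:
k(U, X) = (U + X)/(-99 + U)
z(C) = 2*C*(-118 + C) (z(C) = (-118 + C)*(2*C) = 2*C*(-118 + C))
1/(k(212, 255) + z(w(2, -6))) = 1/((212 + 255)/(-99 + 212) + 2*(-6)*(-118 - 6)) = 1/(467/113 + 2*(-6)*(-124)) = 1/((1/113)*467 + 1488) = 1/(467/113 + 1488) = 1/(168611/113) = 113/168611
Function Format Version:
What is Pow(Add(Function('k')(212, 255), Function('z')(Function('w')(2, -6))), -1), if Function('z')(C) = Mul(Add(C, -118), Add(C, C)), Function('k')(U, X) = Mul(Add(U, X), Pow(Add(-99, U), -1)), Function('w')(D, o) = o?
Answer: Rational(113, 168611) ≈ 0.00067018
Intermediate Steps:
Function('k')(U, X) = Mul(Pow(Add(-99, U), -1), Add(U, X))
Function('z')(C) = Mul(2, C, Add(-118, C)) (Function('z')(C) = Mul(Add(-118, C), Mul(2, C)) = Mul(2, C, Add(-118, C)))
Pow(Add(Function('k')(212, 255), Function('z')(Function('w')(2, -6))), -1) = Pow(Add(Mul(Pow(Add(-99, 212), -1), Add(212, 255)), Mul(2, -6, Add(-118, -6))), -1) = Pow(Add(Mul(Pow(113, -1), 467), Mul(2, -6, -124)), -1) = Pow(Add(Mul(Rational(1, 113), 467), 1488), -1) = Pow(Add(Rational(467, 113), 1488), -1) = Pow(Rational(168611, 113), -1) = Rational(113, 168611)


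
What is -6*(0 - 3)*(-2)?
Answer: -36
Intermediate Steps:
-6*(0 - 3)*(-2) = -(-18)*(-2) = -6*6 = -36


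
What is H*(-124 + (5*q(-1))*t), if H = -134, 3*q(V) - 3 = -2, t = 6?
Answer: 15276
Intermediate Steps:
q(V) = 1/3 (q(V) = 1 + (1/3)*(-2) = 1 - 2/3 = 1/3)
H*(-124 + (5*q(-1))*t) = -134*(-124 + (5*(1/3))*6) = -134*(-124 + (5/3)*6) = -134*(-124 + 10) = -134*(-114) = 15276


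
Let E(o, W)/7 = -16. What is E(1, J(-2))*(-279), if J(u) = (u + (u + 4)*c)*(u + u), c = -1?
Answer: 31248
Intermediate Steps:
J(u) = -8*u (J(u) = (u + (u + 4)*(-1))*(u + u) = (u + (4 + u)*(-1))*(2*u) = (u + (-4 - u))*(2*u) = -8*u)
E(o, W) = -112 (E(o, W) = 7*(-16) = -112)
E(1, J(-2))*(-279) = -112*(-279) = 31248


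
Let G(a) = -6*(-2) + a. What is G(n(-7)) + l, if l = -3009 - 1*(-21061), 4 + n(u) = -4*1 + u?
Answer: 18049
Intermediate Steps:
n(u) = -8 + u (n(u) = -4 + (-4*1 + u) = -4 + (-4 + u) = -8 + u)
l = 18052 (l = -3009 + 21061 = 18052)
G(a) = 12 + a
G(n(-7)) + l = (12 + (-8 - 7)) + 18052 = (12 - 15) + 18052 = -3 + 18052 = 18049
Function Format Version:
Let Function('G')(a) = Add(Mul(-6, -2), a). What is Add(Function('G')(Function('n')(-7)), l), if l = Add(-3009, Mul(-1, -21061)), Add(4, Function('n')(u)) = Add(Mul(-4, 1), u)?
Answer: 18049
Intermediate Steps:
Function('n')(u) = Add(-8, u) (Function('n')(u) = Add(-4, Add(Mul(-4, 1), u)) = Add(-4, Add(-4, u)) = Add(-8, u))
l = 18052 (l = Add(-3009, 21061) = 18052)
Function('G')(a) = Add(12, a)
Add(Function('G')(Function('n')(-7)), l) = Add(Add(12, Add(-8, -7)), 18052) = Add(Add(12, -15), 18052) = Add(-3, 18052) = 18049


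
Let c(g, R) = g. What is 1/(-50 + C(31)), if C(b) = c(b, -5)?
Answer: -1/19 ≈ -0.052632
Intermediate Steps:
C(b) = b
1/(-50 + C(31)) = 1/(-50 + 31) = 1/(-19) = -1/19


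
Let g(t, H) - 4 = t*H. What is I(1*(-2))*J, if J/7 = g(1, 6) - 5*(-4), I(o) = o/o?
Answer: 210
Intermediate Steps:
g(t, H) = 4 + H*t (g(t, H) = 4 + t*H = 4 + H*t)
I(o) = 1
J = 210 (J = 7*((4 + 6*1) - 5*(-4)) = 7*((4 + 6) + 20) = 7*(10 + 20) = 7*30 = 210)
I(1*(-2))*J = 1*210 = 210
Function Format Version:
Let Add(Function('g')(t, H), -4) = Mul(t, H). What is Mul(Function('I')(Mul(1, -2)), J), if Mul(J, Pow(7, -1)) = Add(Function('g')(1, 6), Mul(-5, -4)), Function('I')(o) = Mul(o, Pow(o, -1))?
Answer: 210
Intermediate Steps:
Function('g')(t, H) = Add(4, Mul(H, t)) (Function('g')(t, H) = Add(4, Mul(t, H)) = Add(4, Mul(H, t)))
Function('I')(o) = 1
J = 210 (J = Mul(7, Add(Add(4, Mul(6, 1)), Mul(-5, -4))) = Mul(7, Add(Add(4, 6), 20)) = Mul(7, Add(10, 20)) = Mul(7, 30) = 210)
Mul(Function('I')(Mul(1, -2)), J) = Mul(1, 210) = 210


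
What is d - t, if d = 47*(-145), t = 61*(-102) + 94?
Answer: -687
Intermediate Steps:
t = -6128 (t = -6222 + 94 = -6128)
d = -6815
d - t = -6815 - 1*(-6128) = -6815 + 6128 = -687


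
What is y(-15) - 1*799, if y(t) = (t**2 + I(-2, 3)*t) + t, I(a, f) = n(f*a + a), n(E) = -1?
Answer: -574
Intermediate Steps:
I(a, f) = -1
y(t) = t**2 (y(t) = (t**2 - t) + t = t**2)
y(-15) - 1*799 = (-15)**2 - 1*799 = 225 - 799 = -574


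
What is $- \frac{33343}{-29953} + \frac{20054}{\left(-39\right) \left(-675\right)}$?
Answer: $\frac{1478431937}{788512725} \approx 1.875$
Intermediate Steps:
$- \frac{33343}{-29953} + \frac{20054}{\left(-39\right) \left(-675\right)} = \left(-33343\right) \left(- \frac{1}{29953}\right) + \frac{20054}{26325} = \frac{33343}{29953} + 20054 \cdot \frac{1}{26325} = \frac{33343}{29953} + \frac{20054}{26325} = \frac{1478431937}{788512725}$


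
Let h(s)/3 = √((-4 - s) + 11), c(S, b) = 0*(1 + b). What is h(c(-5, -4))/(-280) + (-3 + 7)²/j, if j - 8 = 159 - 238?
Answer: -16/71 - 3*√7/280 ≈ -0.25370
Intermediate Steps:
j = -71 (j = 8 + (159 - 238) = 8 - 79 = -71)
c(S, b) = 0
h(s) = 3*√(7 - s) (h(s) = 3*√((-4 - s) + 11) = 3*√(7 - s))
h(c(-5, -4))/(-280) + (-3 + 7)²/j = (3*√(7 - 1*0))/(-280) + (-3 + 7)²/(-71) = (3*√(7 + 0))*(-1/280) + 4²*(-1/71) = (3*√7)*(-1/280) + 16*(-1/71) = -3*√7/280 - 16/71 = -16/71 - 3*√7/280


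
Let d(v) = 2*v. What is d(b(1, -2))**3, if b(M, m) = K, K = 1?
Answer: 8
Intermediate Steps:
b(M, m) = 1
d(b(1, -2))**3 = (2*1)**3 = 2**3 = 8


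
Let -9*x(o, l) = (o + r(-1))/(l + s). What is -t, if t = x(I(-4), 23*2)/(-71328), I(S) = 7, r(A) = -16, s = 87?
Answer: 1/9486624 ≈ 1.0541e-7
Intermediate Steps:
x(o, l) = -(-16 + o)/(9*(87 + l)) (x(o, l) = -(o - 16)/(9*(l + 87)) = -(-16 + o)/(9*(87 + l)))
t = -1/9486624 (t = ((16 - 1*7)/(9*(87 + 23*2)))/(-71328) = ((16 - 7)/(9*(87 + 46)))*(-1/71328) = ((1/9)*9/133)*(-1/71328) = ((1/9)*(1/133)*9)*(-1/71328) = (1/133)*(-1/71328) = -1/9486624 ≈ -1.0541e-7)
-t = -1*(-1/9486624) = 1/9486624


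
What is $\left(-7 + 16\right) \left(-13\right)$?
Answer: $-117$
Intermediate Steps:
$\left(-7 + 16\right) \left(-13\right) = 9 \left(-13\right) = -117$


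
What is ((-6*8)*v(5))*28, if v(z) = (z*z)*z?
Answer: -168000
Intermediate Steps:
v(z) = z**3 (v(z) = z**2*z = z**3)
((-6*8)*v(5))*28 = (-6*8*5**3)*28 = -48*125*28 = -6000*28 = -168000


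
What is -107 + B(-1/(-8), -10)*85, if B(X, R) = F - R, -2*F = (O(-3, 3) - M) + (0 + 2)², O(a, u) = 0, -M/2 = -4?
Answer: 913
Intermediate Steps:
M = 8 (M = -2*(-4) = 8)
F = 2 (F = -((0 - 1*8) + (0 + 2)²)/2 = -((0 - 8) + 2²)/2 = -(-8 + 4)/2 = -½*(-4) = 2)
B(X, R) = 2 - R
-107 + B(-1/(-8), -10)*85 = -107 + (2 - 1*(-10))*85 = -107 + (2 + 10)*85 = -107 + 12*85 = -107 + 1020 = 913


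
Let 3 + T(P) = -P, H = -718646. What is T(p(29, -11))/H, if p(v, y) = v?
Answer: 16/359323 ≈ 4.4528e-5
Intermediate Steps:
T(P) = -3 - P
T(p(29, -11))/H = (-3 - 1*29)/(-718646) = (-3 - 29)*(-1/718646) = -32*(-1/718646) = 16/359323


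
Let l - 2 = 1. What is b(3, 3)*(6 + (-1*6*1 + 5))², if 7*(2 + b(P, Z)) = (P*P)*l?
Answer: 325/7 ≈ 46.429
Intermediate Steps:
l = 3 (l = 2 + 1 = 3)
b(P, Z) = -2 + 3*P²/7 (b(P, Z) = -2 + ((P*P)*3)/7 = -2 + (P²*3)/7 = -2 + (3*P²)/7 = -2 + 3*P²/7)
b(3, 3)*(6 + (-1*6*1 + 5))² = (-2 + (3/7)*3²)*(6 + (-1*6*1 + 5))² = (-2 + (3/7)*9)*(6 + (-6*1 + 5))² = (-2 + 27/7)*(6 + (-6 + 5))² = 13*(6 - 1)²/7 = (13/7)*5² = (13/7)*25 = 325/7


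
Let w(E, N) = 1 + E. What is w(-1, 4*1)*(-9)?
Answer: 0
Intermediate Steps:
w(-1, 4*1)*(-9) = (1 - 1)*(-9) = 0*(-9) = 0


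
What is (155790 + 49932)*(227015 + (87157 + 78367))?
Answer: 80753908158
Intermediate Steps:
(155790 + 49932)*(227015 + (87157 + 78367)) = 205722*(227015 + 165524) = 205722*392539 = 80753908158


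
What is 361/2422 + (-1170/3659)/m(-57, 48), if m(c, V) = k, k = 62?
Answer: 39530999/274725038 ≈ 0.14389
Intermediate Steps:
m(c, V) = 62
361/2422 + (-1170/3659)/m(-57, 48) = 361/2422 - 1170/3659/62 = 361*(1/2422) - 1170*1/3659*(1/62) = 361/2422 - 1170/3659*1/62 = 361/2422 - 585/113429 = 39530999/274725038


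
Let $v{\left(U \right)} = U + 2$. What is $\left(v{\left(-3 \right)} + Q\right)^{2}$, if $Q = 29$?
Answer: $784$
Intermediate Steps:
$v{\left(U \right)} = 2 + U$
$\left(v{\left(-3 \right)} + Q\right)^{2} = \left(\left(2 - 3\right) + 29\right)^{2} = \left(-1 + 29\right)^{2} = 28^{2} = 784$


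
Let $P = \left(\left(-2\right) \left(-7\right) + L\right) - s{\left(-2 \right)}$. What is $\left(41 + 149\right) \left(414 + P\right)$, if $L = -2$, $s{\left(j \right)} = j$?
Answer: $81320$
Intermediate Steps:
$P = 14$ ($P = \left(\left(-2\right) \left(-7\right) - 2\right) - -2 = \left(14 - 2\right) + 2 = 12 + 2 = 14$)
$\left(41 + 149\right) \left(414 + P\right) = \left(41 + 149\right) \left(414 + 14\right) = 190 \cdot 428 = 81320$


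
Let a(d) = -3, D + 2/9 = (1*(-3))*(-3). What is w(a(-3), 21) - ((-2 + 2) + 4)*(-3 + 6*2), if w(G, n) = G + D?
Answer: -272/9 ≈ -30.222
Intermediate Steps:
D = 79/9 (D = -2/9 + (1*(-3))*(-3) = -2/9 - 3*(-3) = -2/9 + 9 = 79/9 ≈ 8.7778)
w(G, n) = 79/9 + G (w(G, n) = G + 79/9 = 79/9 + G)
w(a(-3), 21) - ((-2 + 2) + 4)*(-3 + 6*2) = (79/9 - 3) - ((-2 + 2) + 4)*(-3 + 6*2) = 52/9 - (0 + 4)*(-3 + 12) = 52/9 - 4*9 = 52/9 - 1*36 = 52/9 - 36 = -272/9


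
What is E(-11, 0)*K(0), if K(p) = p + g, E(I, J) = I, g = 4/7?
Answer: -44/7 ≈ -6.2857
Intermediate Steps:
g = 4/7 (g = 4*(⅐) = 4/7 ≈ 0.57143)
K(p) = 4/7 + p (K(p) = p + 4/7 = 4/7 + p)
E(-11, 0)*K(0) = -11*(4/7 + 0) = -11*4/7 = -44/7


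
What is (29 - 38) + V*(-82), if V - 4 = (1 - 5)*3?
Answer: 647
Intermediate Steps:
V = -8 (V = 4 + (1 - 5)*3 = 4 - 4*3 = 4 - 12 = -8)
(29 - 38) + V*(-82) = (29 - 38) - 8*(-82) = -9 + 656 = 647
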